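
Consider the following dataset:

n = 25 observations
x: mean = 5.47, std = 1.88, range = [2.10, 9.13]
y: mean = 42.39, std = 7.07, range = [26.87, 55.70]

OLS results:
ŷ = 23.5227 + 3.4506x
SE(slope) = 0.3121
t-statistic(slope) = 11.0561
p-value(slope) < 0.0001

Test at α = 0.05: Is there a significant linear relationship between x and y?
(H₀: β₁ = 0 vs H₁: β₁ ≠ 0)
Since p-value < 0.0001 < α = 0.05, reject H₀ — the slope is significantly different from 0.

Hypothesis test for the slope coefficient:

H₀: β₁ = 0 (no linear relationship)
H₁: β₁ ≠ 0 (linear relationship exists)

Test statistic: t = β̂₁ / SE(β̂₁) = 3.4506 / 0.3121 = 11.0561

With df = 23, the two-sided p-value for |t| = 11.0561 is <0.0001.

Decision rule: reject H₀ if p-value < α.
p-value < 0.0001 < α = 0.05 → reject H₀.

At α = 0.05 the data do provide convincing evidence of a nonzero slope.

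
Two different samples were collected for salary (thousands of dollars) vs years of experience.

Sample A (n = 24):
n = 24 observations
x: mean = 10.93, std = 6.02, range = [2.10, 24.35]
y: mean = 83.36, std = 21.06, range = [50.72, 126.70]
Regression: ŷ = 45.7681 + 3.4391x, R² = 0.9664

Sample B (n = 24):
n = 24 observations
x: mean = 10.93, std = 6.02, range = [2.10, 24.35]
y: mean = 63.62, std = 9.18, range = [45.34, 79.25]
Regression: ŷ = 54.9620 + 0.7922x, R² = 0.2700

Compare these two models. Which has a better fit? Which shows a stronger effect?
Model A has the better fit (R² = 0.9664 vs 0.2700). Model A shows the stronger effect (|β₁| = 3.4391 vs 0.7922).

Model Comparison:

Goodness of fit (R²):
- Model A: R² = 0.9664 → 96.64% of variance in salary explained
- Model B: R² = 0.2700 → 27.00% of variance in salary explained
- 0.9664 > 0.2700 → Model A has the better fit

Strength of effect — compare |β₁|:
- Model A: β₁ = 3.4391 → predicted salary rises 3.4391 thousand dollars per additional year of experience
- Model B: β₁ = 0.7922 → predicted salary rises 0.7922 thousand dollars per additional year of experience
- |3.4391| > |0.7922| → Model A shows the stronger marginal effect

Notes:
- The two samples could reflect different populations, time periods, or measurement quality.
- R² measures how tightly points cluster around the line; β₁ measures how steep the line is — they answer different questions.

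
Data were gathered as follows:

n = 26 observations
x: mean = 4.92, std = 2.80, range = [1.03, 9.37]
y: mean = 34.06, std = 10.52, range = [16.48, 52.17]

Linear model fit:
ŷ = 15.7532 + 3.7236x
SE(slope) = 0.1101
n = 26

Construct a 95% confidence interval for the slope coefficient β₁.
The 95% CI for β₁ is (3.4964, 3.9508)

Confidence interval for the slope:

The 95% CI for β₁ is: β̂₁ ± t*(α/2, n-2) × SE(β̂₁)

Step 1: Find critical t-value
- Confidence level = 0.95
- Degrees of freedom = n - 2 = 26 - 2 = 24
- t*(α/2, 24) = 2.0639

Step 2: Calculate margin of error
Margin = 2.0639 × 0.1101 = 0.2272

Step 3: Construct interval
CI = 3.7236 ± 0.2272
CI = (3.4964, 3.9508)

Interpretation: intervals built this way capture the true β₁ in 95% of repeated samples; here the plausible range for the per-unit effect of x on y is 3.4964 to 3.9508.
The interval does not include 0, suggesting a significant linear relationship.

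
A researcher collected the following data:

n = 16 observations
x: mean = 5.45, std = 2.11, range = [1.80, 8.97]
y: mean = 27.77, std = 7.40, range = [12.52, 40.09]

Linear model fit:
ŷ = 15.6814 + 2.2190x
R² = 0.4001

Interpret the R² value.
R² = 0.4001 means 40.01% of the variation in y is explained by the linear relationship with x. This indicates a moderate fit.

R² (coefficient of determination) measures the proportion of variance in y explained by the regression model.

Here R² = 0.4001:
- Explained: 40.01% of the variation in y
- Unexplained (residual): 100% − 40.01% = 59.99%
- Rule of thumb (below 0.3 weak; 0.3 to below 0.7 moderate; 0.7 and above strong) → moderate

Equivalently, for simple linear regression R² = r², so |r| = √0.4001 ≈ 0.6325.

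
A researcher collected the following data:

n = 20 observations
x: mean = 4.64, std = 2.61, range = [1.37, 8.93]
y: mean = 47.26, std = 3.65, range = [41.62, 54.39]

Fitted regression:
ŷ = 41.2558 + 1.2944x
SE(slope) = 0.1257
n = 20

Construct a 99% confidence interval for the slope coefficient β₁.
The 99% CI for β₁ is (0.9326, 1.6562)

Confidence interval for the slope:

The 99% CI for β₁ is: β̂₁ ± t*(α/2, n-2) × SE(β̂₁)

Step 1: Find critical t-value
- Confidence level = 0.99
- Degrees of freedom = n - 2 = 20 - 2 = 18
- t*(α/2, 18) = 2.8784

Step 2: Calculate margin of error
Margin = 2.8784 × 0.1257 = 0.3618

Step 3: Construct interval
CI = 1.2944 ± 0.3618
CI = (0.9326, 1.6562)

Interpretation: intervals built this way capture the true β₁ in 99% of repeated samples; here the plausible range for the per-unit effect of x on y is 0.9326 to 1.6562.
The interval does not include 0, suggesting a significant linear relationship.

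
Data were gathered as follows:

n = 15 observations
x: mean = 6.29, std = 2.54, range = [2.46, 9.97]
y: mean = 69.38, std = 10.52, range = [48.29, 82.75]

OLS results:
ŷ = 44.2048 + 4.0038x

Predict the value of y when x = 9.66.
ŷ = 82.8815

x = 9.66 lies inside the observed range [2.46, 9.97], so the fitted equation applies directly:

ŷ = 44.2048 + 4.0038 × 9.66
ŷ = 44.2048 + 38.6767
ŷ = 82.8815

This is a point prediction; actual observations scatter around it by roughly the residual standard deviation.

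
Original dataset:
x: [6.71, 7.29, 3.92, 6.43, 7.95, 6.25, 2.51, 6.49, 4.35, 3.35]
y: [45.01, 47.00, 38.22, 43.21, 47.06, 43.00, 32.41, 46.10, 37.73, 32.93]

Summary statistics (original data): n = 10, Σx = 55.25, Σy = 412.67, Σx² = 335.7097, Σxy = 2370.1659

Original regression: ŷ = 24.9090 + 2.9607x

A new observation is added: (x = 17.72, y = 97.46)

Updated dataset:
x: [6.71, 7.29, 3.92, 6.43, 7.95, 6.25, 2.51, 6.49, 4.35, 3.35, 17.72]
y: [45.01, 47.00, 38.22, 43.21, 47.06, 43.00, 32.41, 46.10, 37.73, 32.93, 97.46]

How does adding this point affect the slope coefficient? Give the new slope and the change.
Adding the point moves β₁ from 2.9607 to 4.3051, i.e. it increases by 1.3444 (+45.4%).

The new point has HIGH LEVERAGE: x = 17.72 is far from the original mean x̄ = 55.25/10 ≈ 5.53 (original range [2.51, 7.95]).

Step 1: Update the sums with the new point (n goes from 10 to 11)
Σx  = 55.25 + 17.72 = 72.97
Σy  = 412.67 + 97.46 = 510.13
Σx² = 335.7097 + 17.72² = 335.7097 + 313.9984 = 649.7081
Σxy = 2370.1659 + 17.72×97.46 = 2370.1659 + 1726.9912 = 4097.1571

Step 2: Recompute the slope with b₁ = (nΣxy − ΣxΣy) / (nΣx² − (Σx)²)
Numerator   = 11×4097.1571 − 72.97×510.13 = 45068.7281 − 37224.1861 = 7844.5420
Denominator = 11×649.7081 − 72.97² = 7146.7891 − 5324.6209 = 1822.1682
b₁(new) = 7844.5420 / 1822.1682 = 4.3051

(Same formula on the original sums: (10×2370.1659 − 55.25×412.67) / (10×335.7097 − 55.25²) = 901.6415 / 304.5345 = 2.9607, matching the given fit.)

Step 3: Change in slope
Δβ₁ = 4.3051 − 2.9607 = +1.3444
Relative change = +1.3444 / 2.9607 × 100% = +45.4%
→ the slope increases when the point is added.

Because the point sits above the extension of the original line at a high-leverage x, it tilts the fit up.
In practice: refit with and without it and report both if conclusions differ; check such a point for data-entry or measurement error.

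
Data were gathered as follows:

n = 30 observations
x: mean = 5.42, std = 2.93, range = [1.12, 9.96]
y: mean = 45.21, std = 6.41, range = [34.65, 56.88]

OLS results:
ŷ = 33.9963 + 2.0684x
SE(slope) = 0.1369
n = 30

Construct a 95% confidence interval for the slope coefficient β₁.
The 95% CI for β₁ is (1.7880, 2.3488)

Confidence interval for the slope:

The 95% CI for β₁ is: β̂₁ ± t*(α/2, n-2) × SE(β̂₁)

Step 1: Find critical t-value
- Confidence level = 0.95
- Degrees of freedom = n - 2 = 30 - 2 = 28
- t*(α/2, 28) = 2.0484

Step 2: Calculate margin of error
Margin = 2.0484 × 0.1369 = 0.2804

Step 3: Construct interval
CI = 2.0684 ± 0.2804
CI = (1.7880, 2.3488)

Interpretation: each one-unit increase in x is associated with a change in mean y of between 1.7880 and 2.3488, with 95% confidence.
Both endpoints are positive, so the data support a genuinely positive slope at this confidence level.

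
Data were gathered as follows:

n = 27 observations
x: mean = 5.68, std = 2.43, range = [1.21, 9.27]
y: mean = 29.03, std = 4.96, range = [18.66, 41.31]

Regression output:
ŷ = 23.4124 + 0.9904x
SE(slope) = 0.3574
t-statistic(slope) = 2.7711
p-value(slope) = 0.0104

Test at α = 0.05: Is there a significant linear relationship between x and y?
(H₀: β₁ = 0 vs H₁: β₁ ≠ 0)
Since p-value = 0.0104 < α = 0.05, reject H₀ — the slope is significantly different from 0.

Hypothesis test for the slope coefficient:

H₀: β₁ = 0 (no linear relationship)
H₁: β₁ ≠ 0 (linear relationship exists)

Test statistic: t = β̂₁ / SE(β̂₁) = 0.9904 / 0.3574 = 2.7711

p = 0.0104: how often a slope estimate this far from 0 (in SE units) would arise by chance if β₁ were truly 0.

Decision rule: reject H₀ if p-value < α.
p-value = 0.0104 < α = 0.05 → reject H₀.

There is sufficient evidence at the 5% significance level to conclude that a linear relationship exists between x and y.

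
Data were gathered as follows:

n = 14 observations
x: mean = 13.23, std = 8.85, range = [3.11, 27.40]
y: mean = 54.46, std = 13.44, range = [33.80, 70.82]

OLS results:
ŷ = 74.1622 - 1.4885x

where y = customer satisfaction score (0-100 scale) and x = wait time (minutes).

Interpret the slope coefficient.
An increase of one minute in wait time is associated with a 1.4885 points decrease in predicted satisfaction score.

The slope β₁ = -1.4885 gives the rate at which the fitted satisfaction score changes with wait time.

Interpretation:
- Wait time up by 1 minute → predicted satisfaction score decreases by 1.4885 points
- This is a linear approximation: the same per-unit change is assumed across the whole observed x range
- The sign (−) gives the direction; the magnitude 1.4885 gives the size of the effect per minute

The intercept β₀ = 74.1622 is the predicted satisfaction score when wait time = 0; since the smallest observed x is 3.11, this is an extrapolation and mainly anchors the line.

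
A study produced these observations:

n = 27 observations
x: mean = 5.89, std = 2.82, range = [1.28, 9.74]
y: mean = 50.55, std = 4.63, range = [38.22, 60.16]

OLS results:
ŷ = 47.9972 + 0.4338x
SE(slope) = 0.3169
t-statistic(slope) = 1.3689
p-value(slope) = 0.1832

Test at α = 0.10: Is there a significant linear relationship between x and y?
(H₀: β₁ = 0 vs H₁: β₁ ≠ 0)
Since p-value = 0.1832 ≥ α = 0.10, fail to reject H₀ — the slope is not significantly different from 0.

Hypothesis test for the slope coefficient:

H₀: β₁ = 0 (no linear relationship)
H₁: β₁ ≠ 0 (linear relationship exists)

Test statistic: t = β̂₁ / SE(β̂₁) = 0.4338 / 0.3169 = 1.3689

The p-value (0.1832) is the probability, under H₀, of a t-statistic at least as extreme as |t| = 1.3689 (two-sided, df = n − 2 = 25).

Decision rule: reject H₀ if p-value < α.
p-value = 0.1832 ≥ α = 0.10 → fail to reject H₀.

Conclusion: the linear association between x and y is not significant at the 10% level.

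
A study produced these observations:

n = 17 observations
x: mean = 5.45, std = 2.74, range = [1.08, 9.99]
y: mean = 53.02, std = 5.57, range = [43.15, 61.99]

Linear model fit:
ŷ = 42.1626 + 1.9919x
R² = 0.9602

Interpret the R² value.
About 96.02% of the variability in y is accounted for by the regression on x (R² = 0.9602) — a strong linear fit.

The coefficient of determination R² is the fraction of the total variation in y that the fitted line accounts for.

Here R² = 0.9602:
- Explained: 96.02% of the variation in y
- Unexplained (residual): 100% − 96.02% = 3.98%
- Rule of thumb (below 0.3 weak; 0.3 to below 0.7 moderate; 0.7 and above strong) → strong

Note: R² says nothing about causation, and a high R² does not by itself mean the linear form is appropriate — check the residuals.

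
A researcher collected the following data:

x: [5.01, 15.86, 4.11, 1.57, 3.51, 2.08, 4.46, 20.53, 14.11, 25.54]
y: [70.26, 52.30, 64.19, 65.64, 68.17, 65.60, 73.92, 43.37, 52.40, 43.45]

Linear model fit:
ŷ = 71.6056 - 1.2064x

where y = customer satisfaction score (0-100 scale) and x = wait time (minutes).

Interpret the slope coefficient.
An increase of one minute in wait time is associated with a 1.2064 points decrease in predicted satisfaction score.

β₁ = -1.2064 is the change in predicted satisfaction score (points) per additional minute of wait time.

Interpretation:
- Wait time up by 1 minute → predicted satisfaction score decreases by 1.2064 points
- The effect is assumed constant over the observed range of x (linearity)

(β₀ = 71.6056 is the fitted value at x = 0 and is not part of the slope interpretation.)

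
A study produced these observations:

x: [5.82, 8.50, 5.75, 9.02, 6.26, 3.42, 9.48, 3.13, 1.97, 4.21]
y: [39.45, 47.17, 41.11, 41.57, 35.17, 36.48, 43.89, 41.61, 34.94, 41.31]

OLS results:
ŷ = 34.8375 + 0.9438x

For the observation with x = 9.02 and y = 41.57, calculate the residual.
Residual = -1.7806

The residual is the difference between the actual value and the predicted value:

Residual = y - ŷ

Step 1: Calculate predicted value
ŷ = 34.8375 + 0.9438 × 9.02
ŷ = 43.3506

Step 2: Calculate residual
Residual = 41.57 - 43.3506
Residual = -1.7806

Interpretation: the model overestimates the actual value by 1.7806 at this point (negative residual → observation lies below the fitted line).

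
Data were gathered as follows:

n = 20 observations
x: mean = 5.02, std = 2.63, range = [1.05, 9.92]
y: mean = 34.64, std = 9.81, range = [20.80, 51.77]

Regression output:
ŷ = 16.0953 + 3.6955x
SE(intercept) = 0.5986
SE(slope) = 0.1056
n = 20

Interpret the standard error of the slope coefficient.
SE(β̂₁) = 0.1056 is the estimated standard deviation of the slope estimate across repeated samples; relative to β̂₁ = 3.6955 that is 2.9%, a precise estimate.

What SE measures:
- The standard error quantifies the sampling variability of the coefficient estimate
- It is the estimated standard deviation of β̂₁ across hypothetical repeated samples of the same size
- Smaller SE → more precise estimate

Relative precision:
- SE / |β̂₁| = 0.1056 / 3.6955 = 2.9%
- Rule of thumb (under 20%: precise; 20% to under 50%: moderately precise; 50% or more: imprecise) → precise

Link to interval estimation: a confidence interval for β₁ is β̂₁ ± t* × 0.1056, so SE sets the half-width per unit of t*.

What drives SE(β̂₁): wider spread of x values → smaller SE.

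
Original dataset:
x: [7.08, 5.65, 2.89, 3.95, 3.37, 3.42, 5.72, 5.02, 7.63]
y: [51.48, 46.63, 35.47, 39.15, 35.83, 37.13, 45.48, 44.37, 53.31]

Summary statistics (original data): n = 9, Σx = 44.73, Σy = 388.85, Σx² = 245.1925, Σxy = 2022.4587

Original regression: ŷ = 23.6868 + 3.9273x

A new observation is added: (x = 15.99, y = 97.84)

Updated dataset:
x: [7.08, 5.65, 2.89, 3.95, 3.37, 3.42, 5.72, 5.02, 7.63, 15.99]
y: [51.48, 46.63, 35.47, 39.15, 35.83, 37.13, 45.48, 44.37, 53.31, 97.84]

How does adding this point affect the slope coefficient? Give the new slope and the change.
Adding the point moves β₁ from 3.9273 to 4.7794, i.e. it increases by 0.8521 (+21.7%).

x = 15.99 lies well outside the original x-range [2.89, 7.63] (x̄ ≈ 4.97), so this observation has high leverage and can move the slope substantially.

Step 1: Update the sums with the new point (n goes from 9 to 10)
Σx  = 44.73 + 15.99 = 60.72
Σy  = 388.85 + 97.84 = 486.69
Σx² = 245.1925 + 15.99² = 245.1925 + 255.6801 = 500.8726
Σxy = 2022.4587 + 15.99×97.84 = 2022.4587 + 1564.4616 = 3586.9203

Step 2: Recompute the slope with b₁ = (nΣxy − ΣxΣy) / (nΣx² − (Σx)²)
Numerator   = 10×3586.9203 − 60.72×486.69 = 35869.2030 − 29551.8168 = 6317.3862
Denominator = 10×500.8726 − 60.72² = 5008.7260 − 3686.9184 = 1321.8076
b₁(new) = 6317.3862 / 1321.8076 = 4.7794

(Same formula on the original sums: (9×2022.4587 − 44.73×388.85) / (9×245.1925 − 44.73²) = 808.8678 / 205.9596 = 3.9273, matching the given fit.)

Step 3: Change in slope
Δβ₁ = 4.7794 − 3.9273 = +0.8521
Relative change = +0.8521 / 3.9273 × 100% = +21.7%
→ the slope increases when the point is added.

Because the point sits above the extension of the original line at a high-leverage x, it tilts the fit up.
In practice: examine leverage (hᵢ) and Cook's distance rather than deleting it automatically; check such a point for data-entry or measurement error.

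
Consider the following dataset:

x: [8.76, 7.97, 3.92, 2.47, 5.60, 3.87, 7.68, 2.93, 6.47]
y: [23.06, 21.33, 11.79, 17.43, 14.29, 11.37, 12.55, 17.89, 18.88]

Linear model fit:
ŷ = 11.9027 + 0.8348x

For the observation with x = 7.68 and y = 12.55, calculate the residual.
Residual = -5.7640

The residual is the difference between the actual value and the predicted value:

Residual = y - ŷ

Step 1: Calculate predicted value
ŷ = 11.9027 + 0.8348 × 7.68
ŷ = 18.3140

Step 2: Calculate residual
Residual = 12.55 - 18.3140
Residual = -5.7640

Sign check: y < ŷ, so the point is below the line and the fit overestimates here.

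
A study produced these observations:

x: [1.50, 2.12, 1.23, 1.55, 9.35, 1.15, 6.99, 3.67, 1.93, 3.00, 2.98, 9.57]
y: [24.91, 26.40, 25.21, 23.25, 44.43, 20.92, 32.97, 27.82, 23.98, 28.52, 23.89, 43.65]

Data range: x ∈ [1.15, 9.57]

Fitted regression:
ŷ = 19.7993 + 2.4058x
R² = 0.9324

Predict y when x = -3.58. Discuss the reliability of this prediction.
ŷ = 11.1865, but this is extrapolation (below the data range [1.15, 9.57]) and may be unreliable.

Prediction calculation:
ŷ = 19.7993 + 2.4058 × (-3.58)
ŷ = 11.1865

Reliability:
- Data range: x ∈ [1.15, 9.57]
- Prediction point: x = -3.58 is 4.73 units below the observed range → this is EXTRAPOLATION, not interpolation

Why that matters here:
- R² describes fit only over the sampled x values; it says nothing about behaviour beyond them
- The linear relationship may not hold outside the observed range
- There are no observations near this x to validate the fitted line there

A defensible statement: 'if the linear trend continued to x = -3.58, y would be about 11.1865' — the premise is untested.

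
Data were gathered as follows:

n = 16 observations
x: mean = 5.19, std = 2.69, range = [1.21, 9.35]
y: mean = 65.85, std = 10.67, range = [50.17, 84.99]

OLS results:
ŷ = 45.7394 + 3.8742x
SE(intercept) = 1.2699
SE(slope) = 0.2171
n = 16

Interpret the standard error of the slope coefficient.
The slope 3.8742 is pinned down to within about ±0.2171 (one SE) by these data — relative uncertainty 5.6%, i.e. precise.

SE(β̂₁) = s / √Sxx, where s is the residual standard deviation and Sxx = Σ(x − x̄)². It is the yardstick for how far β̂₁ = 3.8742 could plausibly be from the true slope.

Relative precision:
- SE / |β̂₁| = 0.2171 / 3.8742 = 5.6%
- Rule of thumb (under 20%: precise; 20% to under 50%: moderately precise; 50% or more: imprecise) → precise

Link to the t-test: t = β̂₁ / SE(β̂₁) = 3.8742 / 0.2171 = 17.8452, the statistic for H₀: β₁ = 0.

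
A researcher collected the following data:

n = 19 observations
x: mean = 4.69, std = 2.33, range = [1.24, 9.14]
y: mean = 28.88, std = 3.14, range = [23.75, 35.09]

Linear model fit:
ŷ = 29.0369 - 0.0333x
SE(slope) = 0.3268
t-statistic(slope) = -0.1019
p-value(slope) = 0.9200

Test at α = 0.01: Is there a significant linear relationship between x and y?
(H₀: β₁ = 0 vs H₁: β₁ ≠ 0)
p-value = 0.9200 ≥ α = 0.01, so we fail to reject H₀. The relationship is not significant.

Hypothesis test for the slope coefficient:

H₀: β₁ = 0 (no linear relationship)
H₁: β₁ ≠ 0 (linear relationship exists)

Test statistic: t = β̂₁ / SE(β̂₁) = -0.0333 / 0.3268 = -0.1019

With df = 17, the two-sided p-value for |t| = 0.1019 is 0.9200.

Decision rule: reject H₀ if p-value < α.
p-value = 0.9200 ≥ α = 0.01 → fail to reject H₀.

At α = 0.01 the data do not provide convincing evidence of a nonzero slope.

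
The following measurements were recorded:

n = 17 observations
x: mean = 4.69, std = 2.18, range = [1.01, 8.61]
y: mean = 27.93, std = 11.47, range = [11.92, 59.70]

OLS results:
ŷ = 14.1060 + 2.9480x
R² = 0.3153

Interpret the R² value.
R² = 0.3153 means 31.53% of the variation in y is explained by the linear relationship with x. This indicates a moderate fit.

The coefficient of determination R² is the fraction of the total variation in y that the fitted line accounts for.

Here R² = 0.3153:
- Explained: 31.53% of the variation in y
- Unexplained (residual): 100% − 31.53% = 68.47%
- Rule of thumb (below 0.3 weak; 0.3 to below 0.7 moderate; 0.7 and above strong) → moderate

Note: R² never decreases when predictors are added, so it should not be used alone to compare models of different size.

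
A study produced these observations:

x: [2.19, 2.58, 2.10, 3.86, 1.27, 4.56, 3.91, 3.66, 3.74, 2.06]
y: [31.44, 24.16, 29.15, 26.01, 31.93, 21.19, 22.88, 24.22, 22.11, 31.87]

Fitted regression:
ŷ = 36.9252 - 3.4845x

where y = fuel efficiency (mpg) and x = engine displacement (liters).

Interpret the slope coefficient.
On average, fuel efficiency is about 3.4845 mpg lower for every extra liter of engine displacement.

The slope coefficient β₁ = -3.4845 represents the marginal effect of engine displacement on fuel efficiency.

Interpretation:
- Engine displacement up by 1 liter → predicted fuel efficiency decreases by 3.4845 mpg
- This is a linear approximation: the same per-unit change is assumed across the whole observed x range
- The sign (−) gives the direction; the magnitude 3.4845 gives the size of the effect per liter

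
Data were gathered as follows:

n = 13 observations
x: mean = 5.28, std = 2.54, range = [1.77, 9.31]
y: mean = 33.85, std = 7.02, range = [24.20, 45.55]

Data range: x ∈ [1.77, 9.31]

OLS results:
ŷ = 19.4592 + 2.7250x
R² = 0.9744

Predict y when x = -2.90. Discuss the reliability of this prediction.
ŷ = 11.5567 (extrapolation — x = -2.90 lies outside [1.77, 9.31], so reliability is low).

Prediction calculation:
ŷ = 19.4592 + 2.7250 × (-2.90)
ŷ = 11.5567

Reliability:
- Data range: x ∈ [1.77, 9.31]
- Prediction point: x = -2.90 is 4.67 units below the observed range → this is EXTRAPOLATION, not interpolation

Why that matters here:
- Real relationships often flatten, saturate, or turn nonlinear at extremes
- There are no observations near this x to validate the fitted line there

The R² = 0.9744 only validates the fit within [1.77, 9.31]; treat ŷ = 11.5567 with caution.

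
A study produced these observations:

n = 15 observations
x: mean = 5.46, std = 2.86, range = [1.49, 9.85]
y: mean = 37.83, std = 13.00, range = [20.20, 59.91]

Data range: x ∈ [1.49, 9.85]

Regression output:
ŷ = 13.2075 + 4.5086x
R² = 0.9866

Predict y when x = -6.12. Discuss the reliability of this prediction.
The equation gives ŷ = -14.3851; however x = -6.12 is 7.61 units below the observed range, so this extrapolated value should not be trusted.

Prediction calculation:
ŷ = 13.2075 + 4.5086 × (-6.12)
ŷ = -14.3851

Reliability:
- Data range: x ∈ [1.49, 9.85]
- Prediction point: x = -6.12 is 7.61 units below the observed range → this is EXTRAPOLATION, not interpolation

Why that matters here:
- There are no observations near this x to validate the fitted line there
- The linear relationship may not hold outside the observed range
- R² describes fit only over the sampled x values; it says nothing about behaviour beyond them

The R² = 0.9866 only validates the fit within [1.49, 9.85]; treat ŷ = -14.3851 with caution.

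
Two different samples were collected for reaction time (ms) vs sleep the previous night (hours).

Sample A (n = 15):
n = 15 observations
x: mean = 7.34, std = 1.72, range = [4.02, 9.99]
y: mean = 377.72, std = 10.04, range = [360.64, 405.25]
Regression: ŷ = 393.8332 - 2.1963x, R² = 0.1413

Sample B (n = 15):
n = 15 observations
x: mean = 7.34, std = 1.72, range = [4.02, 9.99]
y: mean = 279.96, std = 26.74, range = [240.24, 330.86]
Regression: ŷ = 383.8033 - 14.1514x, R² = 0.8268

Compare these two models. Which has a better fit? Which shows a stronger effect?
Model B has the better fit (R² = 0.8268 vs 0.1413). Model B shows the stronger effect (|β₁| = 14.1514 vs 2.1963).

Model Comparison:

Fit — compare R²:
- Model A: R² = 0.1413 → 14.13% of variance in reaction time explained
- Model B: R² = 0.8268 → 82.68% of variance in reaction time explained
- 0.8268 > 0.1413 → Model B has the better fit

Which has the larger per-hour effect? (|β₁|)
- Model A: β₁ = -2.1963 → predicted reaction time falls 2.1963 ms per additional hour of sleep
- Model B: β₁ = -14.1514 → predicted reaction time falls 14.1514 ms per additional hour of sleep
- |-2.1963| < |-14.1514| → Model B shows the stronger marginal effect

Note: R² measures how tightly points cluster around the line; β₁ measures how steep the line is — they answer different questions.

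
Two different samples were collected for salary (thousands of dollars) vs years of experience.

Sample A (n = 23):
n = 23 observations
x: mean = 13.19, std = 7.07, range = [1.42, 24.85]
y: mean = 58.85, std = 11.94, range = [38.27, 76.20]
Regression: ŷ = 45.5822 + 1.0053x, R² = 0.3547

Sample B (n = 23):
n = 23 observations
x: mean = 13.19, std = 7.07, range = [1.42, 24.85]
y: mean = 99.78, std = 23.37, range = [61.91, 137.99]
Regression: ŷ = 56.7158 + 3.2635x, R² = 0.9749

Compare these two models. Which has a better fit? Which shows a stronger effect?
Model B has the better fit (R² = 0.9749 vs 0.3547). Model B shows the stronger effect (|β₁| = 3.2635 vs 1.0053).

Model Comparison:

Goodness of fit (R²):
- Model A: R² = 0.3547 → 35.47% of variance in salary explained
- Model B: R² = 0.9749 → 97.49% of variance in salary explained
- 0.9749 > 0.3547 → Model B has the better fit

Effect size (slope magnitude):
- Model A: β₁ = 1.0053 → predicted salary rises 1.0053 thousand dollars per additional year of experience
- Model B: β₁ = 3.2635 → predicted salary rises 3.2635 thousand dollars per additional year of experience
- |1.0053| < |3.2635| → Model B shows the stronger marginal effect

Note: A better fit (higher R²) doesn't necessarily mean a more important relationship.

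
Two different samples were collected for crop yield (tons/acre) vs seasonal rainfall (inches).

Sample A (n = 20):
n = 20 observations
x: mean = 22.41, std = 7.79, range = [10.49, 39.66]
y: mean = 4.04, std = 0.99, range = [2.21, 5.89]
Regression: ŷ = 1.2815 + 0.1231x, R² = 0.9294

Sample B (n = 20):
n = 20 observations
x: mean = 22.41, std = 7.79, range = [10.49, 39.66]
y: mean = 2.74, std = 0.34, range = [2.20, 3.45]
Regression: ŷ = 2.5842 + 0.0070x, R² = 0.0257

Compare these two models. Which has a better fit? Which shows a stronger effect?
Model A has the better fit (R² = 0.9294 vs 0.0257). Model A shows the stronger effect (|β₁| = 0.1231 vs 0.0070).

Model Comparison:

Which explains more variance? (R²)
- Model A: R² = 0.9294 → 92.94% of variance in crop yield explained
- Model B: R² = 0.0257 → 2.57% of variance in crop yield explained
- 0.9294 > 0.0257 → Model A has the better fit

Which has the larger per-inch effect? (|β₁|)
- Model A: β₁ = 0.1231 → predicted crop yield rises 0.1231 tons/acre per additional inch of rainfall
- Model B: β₁ = 0.0070 → predicted crop yield rises 0.0070 tons/acre per additional inch of rainfall
- |0.1231| > |0.0070| → Model A shows the stronger marginal effect

Note: The two samples could reflect different populations, time periods, or measurement quality.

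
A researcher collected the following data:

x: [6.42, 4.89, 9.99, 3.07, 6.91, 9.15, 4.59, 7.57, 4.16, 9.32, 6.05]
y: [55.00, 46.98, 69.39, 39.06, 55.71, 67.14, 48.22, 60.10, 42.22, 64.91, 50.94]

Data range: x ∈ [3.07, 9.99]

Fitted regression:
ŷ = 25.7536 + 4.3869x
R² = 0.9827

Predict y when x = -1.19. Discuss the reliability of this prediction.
ŷ = 20.5332 (extrapolation — x = -1.19 lies outside [3.07, 9.99], so reliability is low).

Prediction calculation:
ŷ = 25.7536 + 4.3869 × (-1.19)
ŷ = 20.5332

Reliability:
- Data range: x ∈ [3.07, 9.99]
- Prediction point: x = -1.19 is 4.26 units below the observed range → this is EXTRAPOLATION, not interpolation

Why that matters here:
- Real relationships often flatten, saturate, or turn nonlinear at extremes
- R² describes fit only over the sampled x values; it says nothing about behaviour beyond them
- The standard error of prediction grows with (x − x̄)², and x = -1.19 is far from x̄ = 6.56

Report the number if required, but flag clearly that it is an extrapolation.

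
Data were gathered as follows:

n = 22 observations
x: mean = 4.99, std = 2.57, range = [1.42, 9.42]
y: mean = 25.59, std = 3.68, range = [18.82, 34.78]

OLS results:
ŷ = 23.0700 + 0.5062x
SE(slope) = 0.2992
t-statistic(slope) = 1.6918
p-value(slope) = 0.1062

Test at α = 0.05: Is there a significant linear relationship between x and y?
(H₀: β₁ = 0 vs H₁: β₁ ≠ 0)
Since p-value = 0.1062 ≥ α = 0.05, fail to reject H₀ — the slope is not significantly different from 0.

Hypothesis test for the slope coefficient:

H₀: β₁ = 0 (no linear relationship)
H₁: β₁ ≠ 0 (linear relationship exists)

Test statistic: t = β̂₁ / SE(β̂₁) = 0.5062 / 0.2992 = 1.6918

The p-value (0.1062) is the probability, under H₀, of a t-statistic at least as extreme as |t| = 1.6918 (two-sided, df = n − 2 = 20).

Decision rule: reject H₀ if p-value < α.
p-value = 0.1062 ≥ α = 0.05 → fail to reject H₀.

Conclusion: the linear association between x and y is not significant at the 5% level.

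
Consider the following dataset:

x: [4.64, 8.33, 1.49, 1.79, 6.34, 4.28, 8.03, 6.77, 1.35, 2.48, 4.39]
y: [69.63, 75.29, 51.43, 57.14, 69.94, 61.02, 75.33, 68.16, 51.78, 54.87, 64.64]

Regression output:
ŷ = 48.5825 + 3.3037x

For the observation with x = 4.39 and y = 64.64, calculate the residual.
Residual = 1.5543

The residual is the difference between the actual value and the predicted value:

Residual = y - ŷ

Step 1: Calculate predicted value
ŷ = 48.5825 + 3.3037 × 4.39
ŷ = 63.0857

Step 2: Calculate residual
Residual = 64.64 - 63.0857
Residual = 1.5543

Sign check: y > ŷ, so the point is above the line and the fit underestimates here.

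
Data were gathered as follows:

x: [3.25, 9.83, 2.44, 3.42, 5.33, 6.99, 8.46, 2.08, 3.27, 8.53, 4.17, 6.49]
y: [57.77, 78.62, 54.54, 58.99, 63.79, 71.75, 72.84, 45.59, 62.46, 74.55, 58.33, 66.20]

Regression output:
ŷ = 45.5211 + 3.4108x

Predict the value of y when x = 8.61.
ŷ = 74.8881

Plug x = 8.61 into the fitted line:

ŷ = 45.5211 + 3.4108 × 8.61
ŷ = 45.5211 + 29.3670
ŷ = 74.8881

This is the fitted mean response at that x — an individual observation would come with a wider prediction interval.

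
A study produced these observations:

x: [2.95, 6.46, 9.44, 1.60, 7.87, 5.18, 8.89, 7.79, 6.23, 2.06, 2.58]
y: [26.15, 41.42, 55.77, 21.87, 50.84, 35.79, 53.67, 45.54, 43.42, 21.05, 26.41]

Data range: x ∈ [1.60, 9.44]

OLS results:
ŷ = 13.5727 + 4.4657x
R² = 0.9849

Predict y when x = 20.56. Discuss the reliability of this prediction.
The equation gives ŷ = 105.3875; however x = 20.56 is 11.12 units above the observed range, so this extrapolated value should not be trusted.

Prediction calculation:
ŷ = 13.5727 + 4.4657 × 20.56
ŷ = 105.3875

Reliability:
- Data range: x ∈ [1.60, 9.44]
- Prediction point: x = 20.56 is 11.12 units above the observed range → this is EXTRAPOLATION, not interpolation

Why that matters here:
- The standard error of prediction grows with (x − x̄)², and x = 20.56 is far from x̄ = 5.55
- There are no observations near this x to validate the fitted line there
- R² describes fit only over the sampled x values; it says nothing about behaviour beyond them

A defensible statement: 'if the linear trend continued to x = 20.56, y would be about 105.3875' — the premise is untested.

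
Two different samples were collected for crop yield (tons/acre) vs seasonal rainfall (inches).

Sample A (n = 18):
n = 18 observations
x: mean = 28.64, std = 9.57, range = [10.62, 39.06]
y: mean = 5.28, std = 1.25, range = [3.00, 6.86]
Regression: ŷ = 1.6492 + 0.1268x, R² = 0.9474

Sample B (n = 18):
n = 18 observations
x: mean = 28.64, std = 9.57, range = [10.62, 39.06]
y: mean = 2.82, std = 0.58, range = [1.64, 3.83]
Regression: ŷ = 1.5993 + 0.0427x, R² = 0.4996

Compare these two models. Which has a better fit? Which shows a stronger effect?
Model A has the better fit (R² = 0.9474 vs 0.4996). Model A shows the stronger effect (|β₁| = 0.1268 vs 0.0427).

Model Comparison:

Which explains more variance? (R²)
- Model A: R² = 0.9474 → 94.74% of variance in crop yield explained
- Model B: R² = 0.4996 → 49.96% of variance in crop yield explained
- 0.9474 > 0.4996 → Model A has the better fit

Which has the larger per-inch effect? (|β₁|)
- Model A: β₁ = 0.1268 → predicted crop yield rises 0.1268 tons/acre per additional inch of rainfall
- Model B: β₁ = 0.0427 → predicted crop yield rises 0.0427 tons/acre per additional inch of rainfall
- |0.1268| > |0.0427| → Model A shows the stronger marginal effect

Notes:
- A better fit (higher R²) doesn't necessarily mean a more important relationship.
- A steeper slope doesn't make a better model if the scatter around the line is large.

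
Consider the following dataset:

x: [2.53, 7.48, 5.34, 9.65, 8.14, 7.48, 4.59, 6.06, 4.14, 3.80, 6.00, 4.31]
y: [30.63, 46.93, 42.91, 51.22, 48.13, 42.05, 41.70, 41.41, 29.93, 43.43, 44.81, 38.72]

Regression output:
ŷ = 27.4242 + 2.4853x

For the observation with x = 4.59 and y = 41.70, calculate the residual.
Residual = 2.8683

The residual is the difference between the actual value and the predicted value:

Residual = y - ŷ

Step 1: Calculate predicted value
ŷ = 27.4242 + 2.4853 × 4.59
ŷ = 38.8317

Step 2: Calculate residual
Residual = 41.70 - 38.8317
Residual = 2.8683

Sign check: y > ŷ, so the point is above the line and the fit underestimates here.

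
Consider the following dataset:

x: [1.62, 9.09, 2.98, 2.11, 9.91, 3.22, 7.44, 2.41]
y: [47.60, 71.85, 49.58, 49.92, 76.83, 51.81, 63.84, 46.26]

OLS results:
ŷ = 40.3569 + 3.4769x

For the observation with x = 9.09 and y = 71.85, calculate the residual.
Residual = -0.1119

The residual is the difference between the actual value and the predicted value:

Residual = y - ŷ

Step 1: Calculate predicted value
ŷ = 40.3569 + 3.4769 × 9.09
ŷ = 71.9619

Step 2: Calculate residual
Residual = 71.85 - 71.9619
Residual = -0.1119

Interpretation: the model overestimates the actual value by 0.1119 at this point (negative residual → observation lies below the fitted line).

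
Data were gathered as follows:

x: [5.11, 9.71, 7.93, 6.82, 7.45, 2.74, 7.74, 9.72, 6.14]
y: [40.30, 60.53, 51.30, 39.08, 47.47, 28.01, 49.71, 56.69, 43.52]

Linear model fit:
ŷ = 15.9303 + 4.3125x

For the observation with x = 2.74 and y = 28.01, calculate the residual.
Residual = 0.2634

The residual is the difference between the actual value and the predicted value:

Residual = y - ŷ

Step 1: Calculate predicted value
ŷ = 15.9303 + 4.3125 × 2.74
ŷ = 27.7466

Step 2: Calculate residual
Residual = 28.01 - 27.7466
Residual = 0.2634

The residual is positive, so the observed y = 28.01 sits above the regression line (the line underestimates it by 0.2634).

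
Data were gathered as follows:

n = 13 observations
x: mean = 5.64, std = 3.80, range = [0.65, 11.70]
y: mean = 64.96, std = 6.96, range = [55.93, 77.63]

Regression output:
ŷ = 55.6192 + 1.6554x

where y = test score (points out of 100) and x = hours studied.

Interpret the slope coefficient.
An increase of one hour in study time is associated with a 1.6554 points increase in predicted test score.

β₁ = 1.6554 is the change in predicted test score (points) per additional hour of study time.

Interpretation:
- Study time up by 1 hour → predicted test score increases by 1.6554 points
- The effect is assumed constant over the observed range of x (linearity)
- The sign (+) gives the direction; the magnitude 1.6554 gives the size of the effect per hour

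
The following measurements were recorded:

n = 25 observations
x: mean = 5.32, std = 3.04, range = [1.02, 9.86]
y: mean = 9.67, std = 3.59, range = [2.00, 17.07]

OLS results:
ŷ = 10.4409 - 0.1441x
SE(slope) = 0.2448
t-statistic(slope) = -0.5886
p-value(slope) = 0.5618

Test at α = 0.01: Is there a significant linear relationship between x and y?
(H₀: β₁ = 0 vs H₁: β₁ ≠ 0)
Fail to reject H₀: p-value = 0.5618 ≥ α = 0.01. The linear relationship is not significant at the 1% level.

Hypothesis test for the slope coefficient:

H₀: β₁ = 0 (no linear relationship)
H₁: β₁ ≠ 0 (linear relationship exists)

Test statistic: t = β̂₁ / SE(β̂₁) = -0.1441 / 0.2448 = -0.5886

The p-value (0.5618) is the probability, under H₀, of a t-statistic at least as extreme as |t| = 0.5886 (two-sided, df = n − 2 = 23).

Decision rule: reject H₀ if p-value < α.
p-value = 0.5618 ≥ α = 0.01 → fail to reject H₀.

Conclusion: the linear association between x and y is not significant at the 1% level.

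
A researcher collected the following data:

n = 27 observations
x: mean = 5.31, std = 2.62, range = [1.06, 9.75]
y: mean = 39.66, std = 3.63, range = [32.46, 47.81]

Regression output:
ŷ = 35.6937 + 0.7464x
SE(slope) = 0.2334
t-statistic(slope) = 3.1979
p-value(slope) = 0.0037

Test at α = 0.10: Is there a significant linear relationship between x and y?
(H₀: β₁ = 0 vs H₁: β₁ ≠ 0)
Reject H₀: p-value = 0.0037 < α = 0.10. The linear relationship is significant at the 10% level.

Hypothesis test for the slope coefficient:

H₀: β₁ = 0 (no linear relationship)
H₁: β₁ ≠ 0 (linear relationship exists)

Test statistic: t = β̂₁ / SE(β̂₁) = 0.7464 / 0.2334 = 3.1979

The p-value (0.0037) is the probability, under H₀, of a t-statistic at least as extreme as |t| = 3.1979 (two-sided, df = n − 2 = 25).

Decision rule: reject H₀ if p-value < α.
p-value = 0.0037 < α = 0.10 → reject H₀.

Conclusion: the linear association between x and y is significant at the 10% level.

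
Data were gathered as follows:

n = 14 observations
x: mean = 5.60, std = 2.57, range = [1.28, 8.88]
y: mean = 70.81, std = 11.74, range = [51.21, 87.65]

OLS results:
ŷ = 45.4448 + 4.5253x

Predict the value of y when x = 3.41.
ŷ = 60.8761

x = 3.41 lies inside the observed range [1.28, 8.88], so the fitted equation applies directly:

ŷ = 45.4448 + 4.5253 × 3.41
ŷ = 45.4448 + 15.4313
ŷ = 60.8761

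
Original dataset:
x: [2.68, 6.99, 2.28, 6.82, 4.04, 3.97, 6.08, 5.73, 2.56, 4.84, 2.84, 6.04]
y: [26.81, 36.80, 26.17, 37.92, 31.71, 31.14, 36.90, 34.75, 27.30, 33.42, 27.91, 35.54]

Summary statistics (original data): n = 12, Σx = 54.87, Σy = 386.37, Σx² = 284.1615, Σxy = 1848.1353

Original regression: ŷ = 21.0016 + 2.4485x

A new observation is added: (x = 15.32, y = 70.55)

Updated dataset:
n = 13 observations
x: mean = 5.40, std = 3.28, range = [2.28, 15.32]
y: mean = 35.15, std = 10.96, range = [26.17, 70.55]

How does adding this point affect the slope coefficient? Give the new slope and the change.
Adding the point moves β₁ from 2.4485 to 3.3022, i.e. it increases by 0.8537 (+34.9%).

x = 15.32 lies well outside the original x-range [2.28, 6.99] (x̄ ≈ 4.57), so this observation has high leverage and can move the slope substantially.

Step 1: Update the sums with the new point (n goes from 12 to 13)
Σx  = 54.87 + 15.32 = 70.19
Σy  = 386.37 + 70.55 = 456.92
Σx² = 284.1615 + 15.32² = 284.1615 + 234.7024 = 518.8639
Σxy = 1848.1353 + 15.32×70.55 = 1848.1353 + 1080.8260 = 2928.9613

Step 2: Recompute the slope with b₁ = (nΣxy − ΣxΣy) / (nΣx² − (Σx)²)
Numerator   = 13×2928.9613 − 70.19×456.92 = 38076.4969 − 32071.2148 = 6005.2821
Denominator = 13×518.8639 − 70.19² = 6745.2307 − 4926.6361 = 1818.5946
b₁(new) = 6005.2821 / 1818.5946 = 3.3022

(Same formula on the original sums: (12×1848.1353 − 54.87×386.37) / (12×284.1615 − 54.87²) = 977.5017 / 399.2211 = 2.4485, matching the given fit.)

Step 3: Change in slope
Δβ₁ = 3.3022 − 2.4485 = +0.8537
Relative change = +0.8537 / 2.4485 × 100% = +34.9%
→ the slope increases when the point is added.

A high-leverage point only changes the slope if it is off the original line; here y = 70.55 is above the original trend, so the slope increases.
In practice: check such a point for data-entry or measurement error.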